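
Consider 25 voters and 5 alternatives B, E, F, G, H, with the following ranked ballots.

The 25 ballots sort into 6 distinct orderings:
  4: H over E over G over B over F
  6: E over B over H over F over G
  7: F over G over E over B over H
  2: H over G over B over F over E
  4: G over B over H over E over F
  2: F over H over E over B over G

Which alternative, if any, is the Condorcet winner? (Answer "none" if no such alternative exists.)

none

Pairwise majorities:
B–E: E 19–6.
B–F: B 16–9.
B vs G: G wins 17–8.
B vs H: B, 17–8.
E vs F: E, 14–11.
E vs G: G, 13–12.
E vs H: E, 13–12.
F–G: F 15–10.
F–H: H 16–9.
G vs H: H wins 14–11.
Every alternative loses at least once (B loses to E; E loses to G; F loses to B; G loses to F; H loses to B). The majority relation contains the cycle B → F → G → B, so there is no Condorcet winner.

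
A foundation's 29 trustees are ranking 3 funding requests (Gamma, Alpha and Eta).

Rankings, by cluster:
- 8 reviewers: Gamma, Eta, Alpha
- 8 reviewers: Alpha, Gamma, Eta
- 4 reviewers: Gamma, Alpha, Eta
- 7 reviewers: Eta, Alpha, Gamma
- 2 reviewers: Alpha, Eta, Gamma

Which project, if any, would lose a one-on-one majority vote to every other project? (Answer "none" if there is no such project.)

none

Head-to-head results (29 reviewers):
Gamma vs Alpha: 12 to 17, Alpha.
Gamma vs Eta: Gamma wins 20–9.
Alpha vs Eta: 14 to 15, Eta.
No project is winless: Gamma beats Eta; Alpha beats Gamma; Eta beats Alpha. There is no Condorcet loser.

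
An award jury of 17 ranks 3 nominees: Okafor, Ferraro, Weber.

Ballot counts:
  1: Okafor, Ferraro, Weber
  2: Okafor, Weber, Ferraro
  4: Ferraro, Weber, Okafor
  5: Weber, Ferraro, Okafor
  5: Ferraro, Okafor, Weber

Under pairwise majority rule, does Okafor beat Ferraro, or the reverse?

Ferraro

Ballots ranking Okafor above Ferraro: 1 + 2 = 3.
Ballots ranking Ferraro above Okafor: 17 − 3 = 14.
Ferraro wins the head-to-head 14–3.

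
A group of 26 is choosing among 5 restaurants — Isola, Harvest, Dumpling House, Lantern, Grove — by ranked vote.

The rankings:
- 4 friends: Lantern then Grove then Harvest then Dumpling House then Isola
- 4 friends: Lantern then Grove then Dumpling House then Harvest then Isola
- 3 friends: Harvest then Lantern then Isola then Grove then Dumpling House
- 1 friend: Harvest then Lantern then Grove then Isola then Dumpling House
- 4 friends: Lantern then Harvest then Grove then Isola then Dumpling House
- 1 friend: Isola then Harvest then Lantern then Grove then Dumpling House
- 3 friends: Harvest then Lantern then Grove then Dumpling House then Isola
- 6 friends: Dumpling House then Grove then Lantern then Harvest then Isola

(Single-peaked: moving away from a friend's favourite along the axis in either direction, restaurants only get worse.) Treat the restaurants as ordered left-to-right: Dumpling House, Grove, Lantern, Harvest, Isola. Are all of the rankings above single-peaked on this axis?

yes

Axis positions: Dumpling House=1, Grove=2, Lantern=3, Harvest=4, Isola=5.
Bloc 1 (peak Lantern at position 3): ranking walks positions 3-2-4-1-5, expanding outward from the peak — single-peaked.
Bloc 2 (peak Lantern at position 3): ranking walks positions 3-2-1-4-5, expanding outward from the peak — single-peaked.
Bloc 3 (peak Harvest at position 4): ranking walks positions 4-3-5-2-1, expanding outward from the peak — single-peaked.
Bloc 4 (peak Harvest at position 4): ranking walks positions 4-3-2-5-1, expanding outward from the peak — single-peaked.
Bloc 5 (peak Lantern at position 3): ranking walks positions 3-4-2-5-1, expanding outward from the peak — single-peaked.
Bloc 6 (peak Isola at position 5): ranking walks positions 5-4-3-2-1, expanding outward from the peak — single-peaked.
Bloc 7 (peak Harvest at position 4): ranking walks positions 4-3-2-1-5, expanding outward from the peak — single-peaked.
Bloc 8 (peak Dumpling House at position 1): ranking walks positions 1-2-3-4-5, expanding outward from the peak — single-peaked.
Every ranking is single-peaked on this axis.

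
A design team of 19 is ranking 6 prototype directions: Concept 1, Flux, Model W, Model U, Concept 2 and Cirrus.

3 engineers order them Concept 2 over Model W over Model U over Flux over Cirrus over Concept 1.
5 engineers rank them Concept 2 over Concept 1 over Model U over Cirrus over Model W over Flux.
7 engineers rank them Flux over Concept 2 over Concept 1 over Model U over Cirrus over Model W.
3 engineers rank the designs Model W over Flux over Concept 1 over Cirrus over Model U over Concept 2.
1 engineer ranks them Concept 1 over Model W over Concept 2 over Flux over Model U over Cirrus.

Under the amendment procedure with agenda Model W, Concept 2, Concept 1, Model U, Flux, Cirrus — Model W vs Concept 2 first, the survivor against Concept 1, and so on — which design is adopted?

Flux

Round 1: Model W vs Concept 2 — 4–15, Concept 2 advances.
Round 2: Concept 2 vs Concept 1 — 15–4, Concept 2 advances.
Round 3: Concept 2 vs Model U — 16–3, Concept 2 advances.
Round 4: Concept 2 vs Flux — 9–10, Flux advances.
Round 5: Flux vs Cirrus — 14–5, Flux advances.
Flux survives the agenda.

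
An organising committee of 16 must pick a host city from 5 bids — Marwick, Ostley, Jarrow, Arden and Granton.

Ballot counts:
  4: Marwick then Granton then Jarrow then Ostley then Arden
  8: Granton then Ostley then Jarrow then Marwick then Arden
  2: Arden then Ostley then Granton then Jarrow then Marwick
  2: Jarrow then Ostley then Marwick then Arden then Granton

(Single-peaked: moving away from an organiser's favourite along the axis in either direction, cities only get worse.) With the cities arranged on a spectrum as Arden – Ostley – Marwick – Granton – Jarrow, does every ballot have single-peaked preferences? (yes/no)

Axis positions: Arden=1, Ostley=2, Marwick=3, Granton=4, Jarrow=5.
Cluster 1 (peak Marwick at position 3): ranking walks positions 3-4-5-2-1, expanding outward from the peak — single-peaked.
Cluster 2: ranking walks positions 4-2-5-3-1; Ostley is ranked above Marwick even though Marwick lies between Ostley and the peak Granton on the axis — preferences dip and rise again. Not single-peaked.
Cluster 3: ranking walks positions 1-2-4-5-3; Granton is ranked above Marwick even though Marwick lies between Granton and the peak Arden on the axis — preferences dip and rise again. Not single-peaked.
Cluster 4: ranking walks positions 5-2-3-1-4; Ostley is ranked above Granton even though Granton lies between Ostley and the peak Jarrow on the axis — preferences dip and rise again. Not single-peaked.
Cluster 2 violates single-peakedness, so the profile is not single-peaked on this axis.

no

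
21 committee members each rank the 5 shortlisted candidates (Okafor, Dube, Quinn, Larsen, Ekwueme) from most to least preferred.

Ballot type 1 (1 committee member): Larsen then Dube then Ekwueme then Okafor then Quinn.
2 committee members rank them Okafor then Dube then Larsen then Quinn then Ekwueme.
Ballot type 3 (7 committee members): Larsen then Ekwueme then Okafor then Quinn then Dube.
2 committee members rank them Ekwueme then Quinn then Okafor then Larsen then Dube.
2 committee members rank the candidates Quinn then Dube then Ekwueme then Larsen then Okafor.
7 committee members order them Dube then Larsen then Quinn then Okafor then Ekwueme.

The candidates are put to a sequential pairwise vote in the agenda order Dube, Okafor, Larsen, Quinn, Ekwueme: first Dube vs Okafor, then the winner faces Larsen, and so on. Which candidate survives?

Larsen

Round 1: Dube vs Okafor — 10–11, Okafor advances.
Round 2: Okafor vs Larsen — 4–17, Larsen advances.
Round 3: Larsen vs Quinn — 17–4, Larsen advances.
Round 4: Larsen vs Ekwueme — 17–4, Larsen advances.
Larsen survives the agenda.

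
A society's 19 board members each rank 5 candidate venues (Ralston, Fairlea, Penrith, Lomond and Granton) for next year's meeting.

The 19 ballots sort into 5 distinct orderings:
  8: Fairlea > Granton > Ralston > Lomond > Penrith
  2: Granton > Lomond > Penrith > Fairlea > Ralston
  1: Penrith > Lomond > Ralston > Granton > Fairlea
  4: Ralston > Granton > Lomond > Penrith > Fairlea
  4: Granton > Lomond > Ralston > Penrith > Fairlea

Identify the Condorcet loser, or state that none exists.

Head-to-head results (19 organisers):
Ralston vs Fairlea: Fairlea, 10–9.
Ralston vs Penrith: 8+4+4 = 16 for Ralston, 3 for Penrith — Ralston by 16–3.
Ralston vs Lomond: Ralston is ranked higher on 8+4 = 12 ballots, Lomond on 7. Ralston wins 12–7.
Ralston vs Granton: 1+4 = 5 for Ralston, 14 for Granton — Granton by 14–5.
Fairlea vs Penrith: Penrith wins 11–8.
Fairlea vs Lomond: Fairlea is ranked higher on 8 ballots, Lomond on 11. Lomond wins 11–8.
Fairlea vs Granton: Fairlea preferred on 8 ballots; Granton wins 11–8.
Penrith vs Lomond: 1 to 18, Lomond.
Penrith vs Granton: Penrith is ranked higher on 1 ballot, Granton on 18. Granton wins 18–1.
Lomond vs Granton: 1 for Lomond, 18 for Granton — Granton by 18–1.
Every city wins at least one matchup (Ralston beats Penrith; Fairlea beats Ralston; Penrith beats Fairlea; Lomond beats Fairlea; Granton beats Ralston), so there is no Condorcet loser.

none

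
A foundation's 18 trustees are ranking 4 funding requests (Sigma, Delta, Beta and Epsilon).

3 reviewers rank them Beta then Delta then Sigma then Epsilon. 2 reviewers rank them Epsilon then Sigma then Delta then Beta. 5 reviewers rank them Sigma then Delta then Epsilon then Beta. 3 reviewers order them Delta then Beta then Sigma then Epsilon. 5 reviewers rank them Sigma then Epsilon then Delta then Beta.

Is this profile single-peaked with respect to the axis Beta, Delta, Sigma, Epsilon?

yes

Axis positions: Beta=1, Delta=2, Sigma=3, Epsilon=4.
Type 1 (peak Beta at position 1): ranking walks positions 1-2-3-4, expanding outward from the peak — single-peaked.
Type 2 (peak Epsilon at position 4): ranking walks positions 4-3-2-1, expanding outward from the peak — single-peaked.
Type 3 (peak Sigma at position 3): ranking walks positions 3-2-4-1, expanding outward from the peak — single-peaked.
Type 4 (peak Delta at position 2): ranking walks positions 2-1-3-4, expanding outward from the peak — single-peaked.
Type 5 (peak Sigma at position 3): ranking walks positions 3-4-2-1, expanding outward from the peak — single-peaked.
Every ranking is single-peaked on this axis.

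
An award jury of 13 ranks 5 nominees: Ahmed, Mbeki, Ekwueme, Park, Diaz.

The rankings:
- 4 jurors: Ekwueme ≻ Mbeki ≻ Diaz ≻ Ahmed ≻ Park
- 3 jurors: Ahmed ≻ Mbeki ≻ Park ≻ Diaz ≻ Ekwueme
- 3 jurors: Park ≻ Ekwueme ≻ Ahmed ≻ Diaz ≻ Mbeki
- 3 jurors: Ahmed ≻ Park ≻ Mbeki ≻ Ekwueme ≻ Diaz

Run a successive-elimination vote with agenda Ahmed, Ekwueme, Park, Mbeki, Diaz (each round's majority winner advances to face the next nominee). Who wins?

Round 1: Ahmed vs Ekwueme — 6–7, Ekwueme advances.
Round 2: Ekwueme vs Park — 4–9, Park advances.
Round 3: Park vs Mbeki — 6–7, Mbeki advances.
Round 4: Mbeki vs Diaz — 10–3, Mbeki advances.
Mbeki survives the agenda.

Mbeki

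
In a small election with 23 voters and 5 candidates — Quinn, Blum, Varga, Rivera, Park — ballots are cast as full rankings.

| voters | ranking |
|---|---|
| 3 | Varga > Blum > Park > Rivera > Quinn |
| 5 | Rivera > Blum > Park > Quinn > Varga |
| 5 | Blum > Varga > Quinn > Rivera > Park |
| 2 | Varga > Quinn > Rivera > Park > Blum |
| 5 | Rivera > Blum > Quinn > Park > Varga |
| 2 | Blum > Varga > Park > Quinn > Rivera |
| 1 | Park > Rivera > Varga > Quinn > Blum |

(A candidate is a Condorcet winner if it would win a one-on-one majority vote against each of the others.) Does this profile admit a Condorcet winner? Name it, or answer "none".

Check each pair by majority over 23 ballots:
Quinn vs Blum: Quinn is ranked higher on 2+1 = 3 ballots, Blum on 20. Blum wins 20–3.
Quinn vs Varga: Quinn is ranked higher on 5+5 = 10 ballots, Varga on 13. Varga wins 13–10.
Quinn vs Rivera: Rivera wins 14–9.
Quinn vs Park: Quinn wins 12–11.
Blum–Varga: Blum 17–6.
Blum–Rivera: Rivera 13–10.
Blum vs Park: Blum preferred on 3+5+5+5+2 = 20 ballots; Blum wins 20–3.
Varga vs Rivera: Varga, 12–11.
Varga vs Park: Varga preferred on 3+5+2+2 = 12 ballots; Varga wins 12–11.
Rivera vs Park: Rivera is ranked higher on 5+5+2+5 = 17 ballots, Park on 6. Rivera wins 17–6.
No candidate is unbeaten: Quinn loses to Blum; Blum loses to Rivera; Varga loses to Blum; Rivera loses to Varga; Park loses to Quinn. In particular Blum → Varga → Rivera → Blum is a majority cycle — no Condorcet winner exists.

none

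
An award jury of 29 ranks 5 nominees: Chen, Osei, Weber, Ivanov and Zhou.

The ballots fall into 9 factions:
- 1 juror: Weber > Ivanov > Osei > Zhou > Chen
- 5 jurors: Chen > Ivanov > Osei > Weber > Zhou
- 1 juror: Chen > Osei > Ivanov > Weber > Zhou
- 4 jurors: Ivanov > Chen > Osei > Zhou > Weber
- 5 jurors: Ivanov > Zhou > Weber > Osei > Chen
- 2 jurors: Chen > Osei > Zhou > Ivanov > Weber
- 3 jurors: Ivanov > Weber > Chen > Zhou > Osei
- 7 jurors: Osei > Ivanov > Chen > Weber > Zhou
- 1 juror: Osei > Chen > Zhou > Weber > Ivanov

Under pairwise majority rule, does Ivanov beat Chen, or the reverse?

Ivanov

Ballots ranking Ivanov above Chen: 1 + 4 + 5 + 3 + 7 = 20.
Ballots ranking Chen above Ivanov: 29 − 20 = 9.
Ivanov wins the head-to-head 20–9.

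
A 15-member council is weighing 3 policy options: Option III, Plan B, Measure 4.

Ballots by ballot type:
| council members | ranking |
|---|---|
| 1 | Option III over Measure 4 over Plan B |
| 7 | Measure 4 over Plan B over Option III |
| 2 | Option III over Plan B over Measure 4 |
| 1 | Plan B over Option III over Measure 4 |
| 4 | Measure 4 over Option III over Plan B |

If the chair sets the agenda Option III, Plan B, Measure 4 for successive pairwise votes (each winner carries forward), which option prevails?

Round 1: Option III vs Plan B — 7–8, Plan B advances.
Round 2: Plan B vs Measure 4 — 3–12, Measure 4 advances.
The agenda winner is Measure 4.

Measure 4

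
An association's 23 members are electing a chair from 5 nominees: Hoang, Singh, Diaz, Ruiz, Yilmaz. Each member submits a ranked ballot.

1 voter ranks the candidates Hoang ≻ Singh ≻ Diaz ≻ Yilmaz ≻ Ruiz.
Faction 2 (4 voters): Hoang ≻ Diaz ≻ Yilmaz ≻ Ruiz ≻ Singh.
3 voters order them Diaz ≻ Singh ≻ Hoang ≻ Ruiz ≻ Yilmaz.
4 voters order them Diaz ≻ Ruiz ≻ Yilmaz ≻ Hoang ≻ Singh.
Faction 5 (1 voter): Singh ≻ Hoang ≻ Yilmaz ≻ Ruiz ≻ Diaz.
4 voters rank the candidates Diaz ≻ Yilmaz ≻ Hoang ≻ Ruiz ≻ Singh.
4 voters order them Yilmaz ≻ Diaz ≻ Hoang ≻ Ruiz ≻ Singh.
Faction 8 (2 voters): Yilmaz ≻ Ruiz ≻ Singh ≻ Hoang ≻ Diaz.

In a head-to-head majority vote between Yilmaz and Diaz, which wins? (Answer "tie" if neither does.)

Ballots ranking Yilmaz above Diaz: 1 + 4 + 2 = 7.
Ballots ranking Diaz above Yilmaz: 23 − 7 = 16.
Diaz wins the head-to-head 16–7.

Diaz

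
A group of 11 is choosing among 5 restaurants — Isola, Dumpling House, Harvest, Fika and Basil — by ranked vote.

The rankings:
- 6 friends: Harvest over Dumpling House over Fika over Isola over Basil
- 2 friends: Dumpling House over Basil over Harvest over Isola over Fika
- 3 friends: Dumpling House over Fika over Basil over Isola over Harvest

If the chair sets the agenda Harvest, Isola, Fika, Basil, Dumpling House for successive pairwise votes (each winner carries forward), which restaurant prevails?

Harvest

Round 1: Harvest vs Isola — 8–3, Harvest advances.
Round 2: Harvest vs Fika — 8–3, Harvest advances.
Round 3: Harvest vs Basil — 6–5, Harvest advances.
Round 4: Harvest vs Dumpling House — 6–5, Harvest advances.
The agenda winner is Harvest.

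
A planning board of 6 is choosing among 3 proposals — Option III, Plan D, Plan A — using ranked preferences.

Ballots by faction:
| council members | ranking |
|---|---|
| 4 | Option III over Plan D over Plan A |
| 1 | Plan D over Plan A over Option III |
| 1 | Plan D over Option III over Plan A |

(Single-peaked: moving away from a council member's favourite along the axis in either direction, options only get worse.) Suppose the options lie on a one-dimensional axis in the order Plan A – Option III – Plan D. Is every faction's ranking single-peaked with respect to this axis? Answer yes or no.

Axis positions: Plan A=1, Option III=2, Plan D=3.
Faction 1 (peak Option III at position 2): ranking walks positions 2-3-1, expanding outward from the peak — single-peaked.
Faction 2: ranking walks positions 3-1-2; Plan A is ranked above Option III even though Option III lies between Plan A and the peak Plan D on the axis — preferences dip and rise again. Not single-peaked.
Faction 3 (peak Plan D at position 3): ranking walks positions 3-2-1, expanding outward from the peak — single-peaked.
Faction 2 violates single-peakedness, so the profile is not single-peaked on this axis.

no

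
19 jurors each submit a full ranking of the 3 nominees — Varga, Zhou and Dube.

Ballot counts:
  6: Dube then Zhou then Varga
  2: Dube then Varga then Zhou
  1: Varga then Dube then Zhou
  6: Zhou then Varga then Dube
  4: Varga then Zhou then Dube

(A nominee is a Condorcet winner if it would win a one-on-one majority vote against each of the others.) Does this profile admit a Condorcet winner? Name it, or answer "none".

Zhou

Check each pair by majority over 19 ballots:
Varga vs Zhou: Zhou, 12–7.
Varga–Dube: Varga 11–8.
Zhou vs Dube: Zhou wins 10–9.
Zhou defeats every rival head-to-head and is the Condorcet winner.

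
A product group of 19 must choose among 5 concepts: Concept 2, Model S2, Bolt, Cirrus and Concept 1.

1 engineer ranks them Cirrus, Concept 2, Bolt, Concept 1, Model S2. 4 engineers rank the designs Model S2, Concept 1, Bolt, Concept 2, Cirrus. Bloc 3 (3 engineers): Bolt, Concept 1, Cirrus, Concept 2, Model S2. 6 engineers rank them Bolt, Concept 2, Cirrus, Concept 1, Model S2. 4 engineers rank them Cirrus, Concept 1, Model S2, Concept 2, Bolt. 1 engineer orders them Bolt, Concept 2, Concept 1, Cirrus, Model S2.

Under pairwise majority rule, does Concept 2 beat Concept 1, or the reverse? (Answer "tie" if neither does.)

Concept 1

Ballots ranking Concept 2 above Concept 1: 1 + 6 + 1 = 8.
Ballots ranking Concept 1 above Concept 2: 19 − 8 = 11.
Concept 1 wins the head-to-head 11–8.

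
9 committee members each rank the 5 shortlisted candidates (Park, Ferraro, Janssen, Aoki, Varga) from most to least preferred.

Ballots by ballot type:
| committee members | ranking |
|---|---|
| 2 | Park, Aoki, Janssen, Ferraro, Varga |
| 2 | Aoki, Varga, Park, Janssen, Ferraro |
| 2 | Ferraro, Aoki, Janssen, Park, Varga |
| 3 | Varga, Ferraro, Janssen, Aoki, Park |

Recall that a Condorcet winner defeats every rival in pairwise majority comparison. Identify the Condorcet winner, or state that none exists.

none

Head-to-head results (9 committee members):
Park vs Ferraro: Park preferred on 2+2 = 4 ballots; Ferraro wins 5–4.
Park vs Janssen: Park preferred on 2+2 = 4 ballots; Janssen wins 5–4.
Park vs Aoki: Park is ranked higher on 2 ballots, Aoki on 7. Aoki wins 7–2.
Park vs Varga: 4 to 5, Varga.
Ferraro vs Janssen: 5 to 4, Ferraro.
Ferraro vs Aoki: Ferraro preferred on 2+3 = 5 ballots; Ferraro wins 5–4.
Ferraro vs Varga: 2+2 = 4 for Ferraro, 5 for Varga — Varga by 5–4.
Janssen vs Aoki: Janssen is ranked higher on 3 ballots, Aoki on 6. Aoki wins 6–3.
Janssen vs Varga: Janssen preferred on 2+2 = 4 ballots; Varga wins 5–4.
Aoki vs Varga: 2+2+2 = 6 for Aoki, 3 for Varga — Aoki by 6–3.
No candidate is unbeaten: Park loses to Ferraro; Ferraro loses to Varga; Janssen loses to Ferraro; Aoki loses to Ferraro; Varga loses to Aoki. In particular Ferraro beats Aoki beats Varga beats Ferraro is a majority cycle — no Condorcet winner exists.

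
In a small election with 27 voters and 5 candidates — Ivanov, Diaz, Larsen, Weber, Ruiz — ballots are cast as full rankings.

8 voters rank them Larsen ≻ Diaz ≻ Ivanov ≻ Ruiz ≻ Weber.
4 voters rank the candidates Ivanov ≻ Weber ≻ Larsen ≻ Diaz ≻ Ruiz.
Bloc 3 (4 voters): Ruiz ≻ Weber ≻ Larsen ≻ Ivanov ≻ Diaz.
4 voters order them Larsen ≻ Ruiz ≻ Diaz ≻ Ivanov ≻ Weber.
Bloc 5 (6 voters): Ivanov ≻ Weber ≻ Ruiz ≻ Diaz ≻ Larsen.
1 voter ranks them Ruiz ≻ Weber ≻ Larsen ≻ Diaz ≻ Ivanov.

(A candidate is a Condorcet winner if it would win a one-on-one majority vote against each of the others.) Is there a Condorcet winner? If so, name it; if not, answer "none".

none

Head-to-head results (27 voters):
Ivanov vs Diaz: Ivanov, 14–13.
Ivanov vs Larsen: Ivanov preferred on 4+6 = 10 ballots; Larsen wins 17–10.
Ivanov vs Weber: Ivanov is ranked higher on 8+4+4+6 = 22 ballots, Weber on 5. Ivanov wins 22–5.
Ivanov vs Ruiz: 8+4+6 = 18 for Ivanov, 9 for Ruiz — Ivanov by 18–9.
Diaz vs Larsen: Larsen, 21–6.
Diaz–Weber: Weber 15–12.
Diaz vs Ruiz: Ruiz wins 15–12.
Larsen–Weber: Weber 15–12.
Larsen vs Ruiz: Larsen is ranked higher on 8+4+4 = 16 ballots, Ruiz on 11. Larsen wins 16–11.
Weber vs Ruiz: Weber is ranked higher on 4+6 = 10 ballots, Ruiz on 17. Ruiz wins 17–10.
Every candidate loses at least once (Ivanov loses to Larsen; Diaz loses to Ivanov; Larsen loses to Weber; Weber loses to Ivanov; Ruiz loses to Ivanov). The majority relation contains the cycle Ivanov > Weber > Larsen > Ivanov, so there is no Condorcet winner.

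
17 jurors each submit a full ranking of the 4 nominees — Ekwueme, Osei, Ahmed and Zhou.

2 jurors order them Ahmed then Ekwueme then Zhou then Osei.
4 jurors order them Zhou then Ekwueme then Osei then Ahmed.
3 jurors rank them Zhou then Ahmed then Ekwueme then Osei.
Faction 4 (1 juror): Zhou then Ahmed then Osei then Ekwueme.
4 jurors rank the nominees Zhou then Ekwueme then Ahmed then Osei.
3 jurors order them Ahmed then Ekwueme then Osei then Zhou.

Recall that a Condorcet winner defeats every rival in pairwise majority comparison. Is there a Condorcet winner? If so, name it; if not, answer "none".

Zhou

Check each pair by majority over 17 ballots:
Ekwueme vs Osei: Ekwueme is ranked higher on 2+4+3+4+3 = 16 ballots, Osei on 1. Ekwueme wins 16–1.
Ekwueme vs Ahmed: Ekwueme preferred on 4+4 = 8 ballots; Ahmed wins 9–8.
Ekwueme vs Zhou: Ekwueme is ranked higher on 2+3 = 5 ballots, Zhou on 12. Zhou wins 12–5.
Osei vs Ahmed: Osei is ranked higher on 4 ballots, Ahmed on 13. Ahmed wins 13–4.
Osei vs Zhou: 3 to 14, Zhou.
Ahmed vs Zhou: 2+3 = 5 for Ahmed, 12 for Zhou — Zhou by 12–5.
Zhou defeats every rival head-to-head and is the Condorcet winner.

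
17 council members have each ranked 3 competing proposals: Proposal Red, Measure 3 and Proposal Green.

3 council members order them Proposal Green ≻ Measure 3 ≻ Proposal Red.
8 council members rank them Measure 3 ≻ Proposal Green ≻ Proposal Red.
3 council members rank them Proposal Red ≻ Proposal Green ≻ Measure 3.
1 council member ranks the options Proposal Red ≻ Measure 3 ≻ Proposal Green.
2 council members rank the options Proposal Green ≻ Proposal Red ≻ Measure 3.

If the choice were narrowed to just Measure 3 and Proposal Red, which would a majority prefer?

Ballots ranking Measure 3 above Proposal Red: 3 + 8 = 11.
Ballots ranking Proposal Red above Measure 3: 17 − 11 = 6.
Measure 3 wins the head-to-head 11–6.

Measure 3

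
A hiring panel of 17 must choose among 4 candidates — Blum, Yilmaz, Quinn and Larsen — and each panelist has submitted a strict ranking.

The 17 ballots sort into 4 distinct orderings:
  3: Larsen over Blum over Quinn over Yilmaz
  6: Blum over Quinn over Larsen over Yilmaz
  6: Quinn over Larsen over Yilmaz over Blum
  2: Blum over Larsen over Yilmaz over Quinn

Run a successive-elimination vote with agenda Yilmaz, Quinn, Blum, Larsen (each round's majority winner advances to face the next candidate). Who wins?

Round 1: Yilmaz vs Quinn — 2–15, Quinn advances.
Round 2: Quinn vs Blum — 6–11, Blum advances.
Round 3: Blum vs Larsen — 8–9, Larsen advances.
Larsen survives the agenda.

Larsen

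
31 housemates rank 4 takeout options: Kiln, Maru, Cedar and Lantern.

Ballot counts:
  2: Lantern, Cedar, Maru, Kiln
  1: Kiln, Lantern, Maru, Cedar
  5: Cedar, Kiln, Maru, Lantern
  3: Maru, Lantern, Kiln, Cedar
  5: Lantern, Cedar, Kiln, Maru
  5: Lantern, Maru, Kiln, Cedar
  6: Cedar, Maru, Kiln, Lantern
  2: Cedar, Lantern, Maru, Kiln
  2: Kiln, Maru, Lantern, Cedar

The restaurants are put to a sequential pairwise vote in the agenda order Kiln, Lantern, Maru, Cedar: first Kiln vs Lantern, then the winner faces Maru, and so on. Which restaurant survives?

Round 1: Kiln vs Lantern — 14–17, Lantern advances.
Round 2: Lantern vs Maru — 15–16, Maru advances.
Round 3: Maru vs Cedar — 11–20, Cedar advances.
The agenda winner is Cedar.

Cedar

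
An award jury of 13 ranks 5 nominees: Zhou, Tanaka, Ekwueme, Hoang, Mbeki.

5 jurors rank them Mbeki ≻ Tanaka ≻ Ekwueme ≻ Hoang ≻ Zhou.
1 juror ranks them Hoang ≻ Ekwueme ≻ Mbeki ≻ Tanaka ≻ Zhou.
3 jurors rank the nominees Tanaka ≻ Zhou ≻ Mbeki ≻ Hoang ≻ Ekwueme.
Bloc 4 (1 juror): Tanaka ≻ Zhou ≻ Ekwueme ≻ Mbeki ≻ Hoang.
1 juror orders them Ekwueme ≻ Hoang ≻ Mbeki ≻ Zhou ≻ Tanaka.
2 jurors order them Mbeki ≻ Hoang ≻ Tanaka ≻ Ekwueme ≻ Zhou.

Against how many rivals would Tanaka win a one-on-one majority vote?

3

Tanaka against each rival (13 jurors):
Tanaka vs Zhou: Tanaka wins 12–1.
Tanaka vs Ekwueme: Tanaka is ranked higher on 5+3+1+2 = 11 ballots, Ekwueme on 2. Tanaka wins 11–2.
Tanaka vs Hoang: 5+3+1 = 9 for Tanaka, 4 for Hoang — Tanaka by 9–4.
Tanaka vs Mbeki: 4 to 9, Mbeki.
Tanaka beats Zhou, Ekwueme, Hoang; loses to Mbeki — 3 pairwise wins.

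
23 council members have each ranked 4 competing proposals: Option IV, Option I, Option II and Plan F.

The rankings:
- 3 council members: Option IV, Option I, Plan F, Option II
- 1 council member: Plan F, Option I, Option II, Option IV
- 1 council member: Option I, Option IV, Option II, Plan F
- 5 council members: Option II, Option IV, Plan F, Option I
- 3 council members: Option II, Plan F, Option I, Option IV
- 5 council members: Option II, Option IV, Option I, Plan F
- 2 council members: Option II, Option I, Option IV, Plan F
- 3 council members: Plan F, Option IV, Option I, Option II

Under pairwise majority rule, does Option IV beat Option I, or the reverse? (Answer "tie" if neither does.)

Option IV

Ballots ranking Option IV above Option I: 3 + 5 + 5 + 3 = 16.
Ballots ranking Option I above Option IV: 23 − 16 = 7.
Option IV wins the head-to-head 16–7.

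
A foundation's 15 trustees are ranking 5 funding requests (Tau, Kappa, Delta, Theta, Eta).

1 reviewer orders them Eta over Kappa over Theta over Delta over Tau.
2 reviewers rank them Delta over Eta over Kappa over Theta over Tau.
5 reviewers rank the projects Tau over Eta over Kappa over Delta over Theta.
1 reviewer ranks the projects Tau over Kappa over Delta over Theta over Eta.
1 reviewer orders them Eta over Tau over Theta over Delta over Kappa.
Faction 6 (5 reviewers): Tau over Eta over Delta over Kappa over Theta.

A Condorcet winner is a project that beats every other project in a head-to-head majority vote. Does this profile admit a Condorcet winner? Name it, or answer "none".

Check each pair by majority over 15 ballots:
Tau vs Kappa: Tau is ranked higher on 5+1+1+5 = 12 ballots, Kappa on 3. Tau wins 12–3.
Tau vs Delta: 5+1+1+5 = 12 for Tau, 3 for Delta — Tau by 12–3.
Tau vs Theta: Tau preferred on 5+1+1+5 = 12 ballots; Tau wins 12–3.
Tau vs Eta: Tau preferred on 5+1+5 = 11 ballots; Tau wins 11–4.
Kappa vs Delta: 7 to 8, Delta.
Kappa vs Theta: 1+2+5+1+5 = 14 for Kappa, 1 for Theta — Kappa by 14–1.
Kappa vs Eta: Kappa is ranked higher on 1 ballot, Eta on 14. Eta wins 14–1.
Delta vs Theta: 13 to 2, Delta.
Delta vs Eta: 2+1 = 3 for Delta, 12 for Eta — Eta by 12–3.
Theta vs Eta: Theta is ranked higher on 1 ballot, Eta on 14. Eta wins 14–1.
Only Tau has no losses; Tau is the Condorcet winner.

Tau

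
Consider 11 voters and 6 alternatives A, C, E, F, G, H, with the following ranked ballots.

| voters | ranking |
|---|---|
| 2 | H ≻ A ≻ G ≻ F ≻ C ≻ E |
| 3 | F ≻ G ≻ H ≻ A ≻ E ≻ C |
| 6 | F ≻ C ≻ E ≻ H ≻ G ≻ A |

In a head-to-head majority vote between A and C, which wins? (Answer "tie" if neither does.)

C

Ballots ranking A above C: 2 + 3 = 5.
Ballots ranking C above A: 11 − 5 = 6.
C wins the head-to-head 6–5.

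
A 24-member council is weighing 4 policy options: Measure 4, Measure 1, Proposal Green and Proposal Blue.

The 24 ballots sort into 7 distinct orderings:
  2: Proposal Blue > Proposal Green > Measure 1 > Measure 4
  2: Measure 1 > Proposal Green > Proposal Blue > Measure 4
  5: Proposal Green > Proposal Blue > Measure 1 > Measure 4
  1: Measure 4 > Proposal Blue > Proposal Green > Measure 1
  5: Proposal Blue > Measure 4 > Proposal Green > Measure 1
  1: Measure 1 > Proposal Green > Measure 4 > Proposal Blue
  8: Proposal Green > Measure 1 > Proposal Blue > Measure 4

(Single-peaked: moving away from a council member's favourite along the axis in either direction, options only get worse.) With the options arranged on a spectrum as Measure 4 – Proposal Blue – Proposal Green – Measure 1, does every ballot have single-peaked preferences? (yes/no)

Axis positions: Measure 4=1, Proposal Blue=2, Proposal Green=3, Measure 1=4.
Cluster 1 (peak Proposal Blue at position 2): ranking walks positions 2-3-4-1, expanding outward from the peak — single-peaked.
Cluster 2 (peak Measure 1 at position 4): ranking walks positions 4-3-2-1, expanding outward from the peak — single-peaked.
Cluster 3 (peak Proposal Green at position 3): ranking walks positions 3-2-4-1, expanding outward from the peak — single-peaked.
Cluster 4 (peak Measure 4 at position 1): ranking walks positions 1-2-3-4, expanding outward from the peak — single-peaked.
Cluster 5 (peak Proposal Blue at position 2): ranking walks positions 2-1-3-4, expanding outward from the peak — single-peaked.
Cluster 6: ranking walks positions 4-3-1-2; Measure 4 is ranked above Proposal Blue even though Proposal Blue lies between Measure 4 and the peak Measure 1 on the axis — preferences dip and rise again. Not single-peaked.
Cluster 7 (peak Proposal Green at position 3): ranking walks positions 3-4-2-1, expanding outward from the peak — single-peaked.
Cluster 6 violates single-peakedness, so the profile is not single-peaked on this axis.

no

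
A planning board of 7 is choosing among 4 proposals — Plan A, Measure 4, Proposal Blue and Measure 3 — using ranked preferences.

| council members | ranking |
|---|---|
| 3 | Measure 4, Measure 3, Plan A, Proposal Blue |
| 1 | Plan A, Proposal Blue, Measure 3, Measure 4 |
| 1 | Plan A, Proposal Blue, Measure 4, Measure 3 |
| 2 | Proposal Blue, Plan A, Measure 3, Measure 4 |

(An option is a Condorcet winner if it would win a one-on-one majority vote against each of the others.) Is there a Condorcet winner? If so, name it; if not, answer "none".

Plan A

Check each pair by majority over 7 ballots:
Plan A vs Measure 4: 1+1+2 = 4 for Plan A, 3 for Measure 4 — Plan A by 4–3.
Plan A vs Proposal Blue: 3+1+1 = 5 for Plan A, 2 for Proposal Blue — Plan A by 5–2.
Plan A vs Measure 3: Plan A preferred on 1+1+2 = 4 ballots; Plan A wins 4–3.
Measure 4 vs Proposal Blue: Proposal Blue, 4–3.
Measure 4 vs Measure 3: 3+1 = 4 for Measure 4, 3 for Measure 3 — Measure 4 by 4–3.
Proposal Blue vs Measure 3: Proposal Blue is ranked higher on 1+1+2 = 4 ballots, Measure 3 on 3. Proposal Blue wins 4–3.
Only Plan A has no losses; Plan A is the Condorcet winner.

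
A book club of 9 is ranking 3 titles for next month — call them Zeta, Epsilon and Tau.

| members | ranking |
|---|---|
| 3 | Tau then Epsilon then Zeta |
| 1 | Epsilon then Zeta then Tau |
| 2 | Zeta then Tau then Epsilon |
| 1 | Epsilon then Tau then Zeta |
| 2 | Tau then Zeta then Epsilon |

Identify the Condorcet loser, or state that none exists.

Pairwise majorities:
Zeta vs Epsilon: Epsilon wins 5–4.
Zeta vs Tau: 3 to 6, Tau.
Epsilon–Tau: Tau 7–2.
Only Zeta has no wins; Zeta is the Condorcet loser.

Zeta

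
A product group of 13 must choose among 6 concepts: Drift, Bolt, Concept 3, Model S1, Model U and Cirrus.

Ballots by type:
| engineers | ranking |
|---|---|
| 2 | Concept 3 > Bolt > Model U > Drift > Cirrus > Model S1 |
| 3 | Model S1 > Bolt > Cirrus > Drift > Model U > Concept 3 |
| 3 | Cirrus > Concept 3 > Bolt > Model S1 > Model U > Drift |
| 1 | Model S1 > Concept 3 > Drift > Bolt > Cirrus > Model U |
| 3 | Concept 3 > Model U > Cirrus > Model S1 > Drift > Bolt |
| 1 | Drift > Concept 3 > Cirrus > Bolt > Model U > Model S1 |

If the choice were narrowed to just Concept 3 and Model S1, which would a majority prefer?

Ballots ranking Concept 3 above Model S1: 2 + 3 + 3 + 1 = 9.
Ballots ranking Model S1 above Concept 3: 13 − 9 = 4.
Concept 3 wins the head-to-head 9–4.

Concept 3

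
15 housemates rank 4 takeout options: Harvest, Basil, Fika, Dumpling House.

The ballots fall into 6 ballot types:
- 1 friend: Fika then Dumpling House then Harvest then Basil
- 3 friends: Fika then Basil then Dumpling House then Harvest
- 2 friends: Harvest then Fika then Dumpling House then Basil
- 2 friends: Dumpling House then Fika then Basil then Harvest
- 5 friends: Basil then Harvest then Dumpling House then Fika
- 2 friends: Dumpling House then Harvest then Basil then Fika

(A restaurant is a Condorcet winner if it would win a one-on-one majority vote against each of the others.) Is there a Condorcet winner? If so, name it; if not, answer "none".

none

Head-to-head results (15 friends):
Harvest vs Basil: 1+2+2 = 5 for Harvest, 10 for Basil — Basil by 10–5.
Harvest–Fika: Harvest 9–6.
Harvest–Dumpling House: Dumpling House 8–7.
Basil vs Fika: 5+2 = 7 for Basil, 8 for Fika — Fika by 8–7.
Basil vs Dumpling House: Basil wins 8–7.
Fika vs Dumpling House: 1+3+2 = 6 for Fika, 9 for Dumpling House — Dumpling House by 9–6.
No restaurant is unbeaten: Harvest loses to Basil; Basil loses to Fika; Fika loses to Harvest; Dumpling House loses to Basil. In particular Harvest > Fika > Basil > Harvest is a majority cycle — no Condorcet winner exists.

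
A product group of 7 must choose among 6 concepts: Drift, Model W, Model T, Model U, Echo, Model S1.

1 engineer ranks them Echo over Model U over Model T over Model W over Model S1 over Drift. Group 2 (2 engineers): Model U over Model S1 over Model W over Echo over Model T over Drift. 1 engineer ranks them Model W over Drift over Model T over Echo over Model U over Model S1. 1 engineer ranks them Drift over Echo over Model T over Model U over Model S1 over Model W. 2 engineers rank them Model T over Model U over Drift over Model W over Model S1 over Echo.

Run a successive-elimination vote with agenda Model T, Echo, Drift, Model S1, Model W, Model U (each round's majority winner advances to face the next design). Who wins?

Round 1: Model T vs Echo — 3–4, Echo advances.
Round 2: Echo vs Drift — 3–4, Drift advances.
Round 3: Drift vs Model S1 — 4–3, Drift advances.
Round 4: Drift vs Model W — 3–4, Model W advances.
Round 5: Model W vs Model U — 1–6, Model U advances.
Model U survives the agenda.

Model U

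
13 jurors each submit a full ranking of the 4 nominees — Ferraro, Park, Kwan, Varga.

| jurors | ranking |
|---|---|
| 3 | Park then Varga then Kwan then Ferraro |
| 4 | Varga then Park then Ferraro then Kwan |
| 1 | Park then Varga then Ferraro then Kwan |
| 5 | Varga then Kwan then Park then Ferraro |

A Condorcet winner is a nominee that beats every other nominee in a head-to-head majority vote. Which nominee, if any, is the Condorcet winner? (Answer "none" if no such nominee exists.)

Varga

Head-to-head results (13 jurors):
Ferraro vs Park: Park wins 13–0.
Ferraro vs Kwan: Kwan wins 8–5.
Ferraro vs Varga: Ferraro preferred on 0 ballots; Varga wins 13–0.
Park vs Kwan: Park wins 8–5.
Park vs Varga: Varga, 9–4.
Kwan vs Varga: 0 to 13, Varga.
Varga beats each of Ferraro, Park, Kwan — Varga is the Condorcet winner.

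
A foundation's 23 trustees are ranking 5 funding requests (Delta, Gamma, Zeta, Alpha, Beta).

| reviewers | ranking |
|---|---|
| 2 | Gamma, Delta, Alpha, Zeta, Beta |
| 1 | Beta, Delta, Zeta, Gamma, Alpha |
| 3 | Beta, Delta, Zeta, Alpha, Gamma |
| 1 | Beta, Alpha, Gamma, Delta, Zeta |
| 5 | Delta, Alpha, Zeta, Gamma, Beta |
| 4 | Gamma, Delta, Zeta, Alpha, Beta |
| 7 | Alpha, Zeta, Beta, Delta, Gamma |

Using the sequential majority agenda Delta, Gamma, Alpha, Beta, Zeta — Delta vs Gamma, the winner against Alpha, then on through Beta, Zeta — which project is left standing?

Zeta

Round 1: Delta vs Gamma — 16–7, Delta advances.
Round 2: Delta vs Alpha — 15–8, Delta advances.
Round 3: Delta vs Beta — 11–12, Beta advances.
Round 4: Beta vs Zeta — 5–18, Zeta advances.
The agenda winner is Zeta.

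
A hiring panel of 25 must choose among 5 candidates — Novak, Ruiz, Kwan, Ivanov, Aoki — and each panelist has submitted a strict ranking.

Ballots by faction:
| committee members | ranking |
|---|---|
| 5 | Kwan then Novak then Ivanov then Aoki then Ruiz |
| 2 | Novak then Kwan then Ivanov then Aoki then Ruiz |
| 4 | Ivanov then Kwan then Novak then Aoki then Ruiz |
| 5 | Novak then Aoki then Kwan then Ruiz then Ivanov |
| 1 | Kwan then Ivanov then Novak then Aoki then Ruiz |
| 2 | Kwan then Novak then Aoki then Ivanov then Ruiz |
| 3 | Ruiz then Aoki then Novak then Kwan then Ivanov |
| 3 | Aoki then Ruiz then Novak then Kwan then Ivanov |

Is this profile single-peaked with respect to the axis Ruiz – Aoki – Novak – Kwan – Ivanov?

yes

Axis positions: Ruiz=1, Aoki=2, Novak=3, Kwan=4, Ivanov=5.
Faction 1 (peak Kwan at position 4): ranking walks positions 4-3-5-2-1, expanding outward from the peak — single-peaked.
Faction 2 (peak Novak at position 3): ranking walks positions 3-4-5-2-1, expanding outward from the peak — single-peaked.
Faction 3 (peak Ivanov at position 5): ranking walks positions 5-4-3-2-1, expanding outward from the peak — single-peaked.
Faction 4 (peak Novak at position 3): ranking walks positions 3-2-4-1-5, expanding outward from the peak — single-peaked.
Faction 5 (peak Kwan at position 4): ranking walks positions 4-5-3-2-1, expanding outward from the peak — single-peaked.
Faction 6 (peak Kwan at position 4): ranking walks positions 4-3-2-5-1, expanding outward from the peak — single-peaked.
Faction 7 (peak Ruiz at position 1): ranking walks positions 1-2-3-4-5, expanding outward from the peak — single-peaked.
Faction 8 (peak Aoki at position 2): ranking walks positions 2-1-3-4-5, expanding outward from the peak — single-peaked.
Every ranking is single-peaked on this axis.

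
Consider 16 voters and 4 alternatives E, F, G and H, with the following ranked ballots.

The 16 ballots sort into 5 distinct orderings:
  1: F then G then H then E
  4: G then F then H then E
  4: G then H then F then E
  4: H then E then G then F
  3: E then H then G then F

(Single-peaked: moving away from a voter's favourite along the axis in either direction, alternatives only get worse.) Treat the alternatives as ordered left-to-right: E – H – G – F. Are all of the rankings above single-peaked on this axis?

yes

Axis positions: E=1, H=2, G=3, F=4.
Bloc 1 (peak F at position 4): ranking walks positions 4-3-2-1, expanding outward from the peak — single-peaked.
Bloc 2 (peak G at position 3): ranking walks positions 3-4-2-1, expanding outward from the peak — single-peaked.
Bloc 3 (peak G at position 3): ranking walks positions 3-2-4-1, expanding outward from the peak — single-peaked.
Bloc 4 (peak H at position 2): ranking walks positions 2-1-3-4, expanding outward from the peak — single-peaked.
Bloc 5 (peak E at position 1): ranking walks positions 1-2-3-4, expanding outward from the peak — single-peaked.
Every ranking is single-peaked on this axis.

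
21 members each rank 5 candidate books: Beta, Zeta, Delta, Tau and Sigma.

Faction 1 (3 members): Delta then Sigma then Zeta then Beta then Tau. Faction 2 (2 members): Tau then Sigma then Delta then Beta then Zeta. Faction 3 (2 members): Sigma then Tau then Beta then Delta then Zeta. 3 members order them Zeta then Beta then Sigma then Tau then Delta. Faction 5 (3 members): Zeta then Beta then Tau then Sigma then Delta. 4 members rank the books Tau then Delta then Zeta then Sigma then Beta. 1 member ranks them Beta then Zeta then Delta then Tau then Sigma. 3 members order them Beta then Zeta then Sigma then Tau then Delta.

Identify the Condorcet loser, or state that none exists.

Head-to-head results (21 members):
Beta–Zeta: Zeta 13–8.
Beta vs Delta: Beta, 12–9.
Beta vs Tau: Beta is ranked higher on 3+3+3+1+3 = 13 ballots, Tau on 8. Beta wins 13–8.
Beta vs Sigma: Sigma wins 11–10.
Zeta vs Delta: Delta, 11–10.
Zeta vs Tau: 3+3+3+1+3 = 13 for Zeta, 8 for Tau — Zeta by 13–8.
Zeta vs Sigma: 3+3+4+1+3 = 14 for Zeta, 7 for Sigma — Zeta by 14–7.
Delta vs Tau: 3+1 = 4 for Delta, 17 for Tau — Tau by 17–4.
Delta vs Sigma: Delta preferred on 3+4+1 = 8 ballots; Sigma wins 13–8.
Tau vs Sigma: Sigma wins 11–10.
No book is winless: Beta beats Delta; Zeta beats Beta; Delta beats Zeta; Tau beats Delta; Sigma beats Beta. There is no Condorcet loser.

none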